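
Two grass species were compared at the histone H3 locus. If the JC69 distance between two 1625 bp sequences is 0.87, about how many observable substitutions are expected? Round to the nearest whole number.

837

Invert JC69: p = (3/4)(1 − e^(−4d/3)) = 0.75 × (1 − e^(-1.16)) = 0.75 × (1 − 0.313486) = 0.514886.
Expected differing sites = pL ≈ 0.514886 × 1625 = 836.68975 ≈ 837.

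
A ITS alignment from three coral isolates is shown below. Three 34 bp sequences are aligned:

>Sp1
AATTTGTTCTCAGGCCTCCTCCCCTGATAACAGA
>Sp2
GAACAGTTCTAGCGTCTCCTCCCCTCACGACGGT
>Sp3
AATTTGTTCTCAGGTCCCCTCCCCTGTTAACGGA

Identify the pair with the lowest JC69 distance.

Sp1 and Sp3

Sp1–Sp2: 13/34 differ, p = 0.382, d = 0.535.
Sp1–Sp3: 4/34 differ, p = 0.118, d = 0.128.
Sp2–Sp3: 13/34 differ, p = 0.382, d = 0.535.
The smallest distance is between Sp1 and Sp3.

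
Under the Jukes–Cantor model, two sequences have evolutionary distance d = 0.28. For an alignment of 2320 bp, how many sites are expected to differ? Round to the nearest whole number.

Invert JC69: p = (3/4)(1 − e^(−4d/3)) = 0.75 × (1 − e^(-0.373333)) = 0.75 × (1 − 0.688436) = 0.233673.
Expected differing sites = pL ≈ 0.233673 × 2320 = 542.12136 ≈ 542.

542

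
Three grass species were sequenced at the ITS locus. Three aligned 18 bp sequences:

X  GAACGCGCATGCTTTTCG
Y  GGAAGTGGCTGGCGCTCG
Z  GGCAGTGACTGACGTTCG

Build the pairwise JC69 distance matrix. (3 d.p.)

X–Y: 9/18 sites differ → p = 0.5, d = −0.75 ln(1 − 0.666667) = 0.823960 ≈ 0.824.
X–Z: 9/18 sites differ → p = 0.5, d = −0.75 ln(1 − 0.666667) = 0.823960 ≈ 0.824.
Y–Z: 4/18 sites differ → p ≈ 0.222222, d = −0.75 ln(1 − 0.296296) = 0.263548 ≈ 0.264.

d(X,Y) = 0.824, d(X,Z) = 0.824, d(Y,Z) = 0.264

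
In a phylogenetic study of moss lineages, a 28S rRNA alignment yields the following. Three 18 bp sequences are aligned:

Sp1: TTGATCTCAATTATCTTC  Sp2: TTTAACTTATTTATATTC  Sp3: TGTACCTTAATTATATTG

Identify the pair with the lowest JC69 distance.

Sp1–Sp2: 5/18 differ, p = 0.278, d = 0.347.
Sp1–Sp3: 6/18 differ, p = 0.333, d = 0.441.
Sp2–Sp3: 4/18 differ, p = 0.222, d = 0.264.
The smallest distance is between Sp2 and Sp3.

Sp2 and Sp3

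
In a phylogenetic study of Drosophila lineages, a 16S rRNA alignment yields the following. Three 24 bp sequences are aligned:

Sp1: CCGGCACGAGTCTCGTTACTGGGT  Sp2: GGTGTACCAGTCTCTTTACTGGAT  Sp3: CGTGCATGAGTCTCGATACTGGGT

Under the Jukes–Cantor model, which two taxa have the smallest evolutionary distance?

Sp1–Sp2: 7/24 differ, p = 0.292, d = 0.369.
Sp1–Sp3: 4/24 differ, p = 0.167, d = 0.188.
Sp2–Sp3: 7/24 differ, p = 0.292, d = 0.369.
The smallest distance is between Sp1 and Sp3.

Sp1 and Sp3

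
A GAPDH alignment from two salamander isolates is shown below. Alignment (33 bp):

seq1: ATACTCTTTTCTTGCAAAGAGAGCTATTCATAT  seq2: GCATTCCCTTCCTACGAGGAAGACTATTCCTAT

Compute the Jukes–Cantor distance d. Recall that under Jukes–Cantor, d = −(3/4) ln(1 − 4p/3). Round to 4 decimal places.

The sequences differ at 13 of 33 sites, so p = 13/33 ≈ 0.393939.
d = −(3/4) ln(1 − 4p/3) = −0.75 ln(1 − 0.525252) = −0.75 ln(0.474748)
  = −0.75 × (-0.744971) = 0.558728 substitutions/site.

0.5587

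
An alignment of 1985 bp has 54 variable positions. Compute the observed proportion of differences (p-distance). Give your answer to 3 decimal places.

0.027

p = 54/1985 = 0.027204… ≈ 0.027 (to 3 d.p.).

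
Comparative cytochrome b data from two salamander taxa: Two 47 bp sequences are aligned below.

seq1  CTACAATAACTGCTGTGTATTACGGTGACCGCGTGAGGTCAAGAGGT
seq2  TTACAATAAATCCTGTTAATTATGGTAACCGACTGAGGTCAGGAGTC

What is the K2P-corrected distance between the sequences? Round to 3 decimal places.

Of 47 sites, 5 differences are transitions and 7 are transversions, so P = 5/47 ≈ 0.106383 and Q = 7/47 ≈ 0.148936.
Under the Kimura two-parameter model, d = −½ ln(1 − 2P − Q) − ¼ ln(1 − 2Q).
1 − 2P − Q = 0.638298, giving −½ ln(0.638298) = 0.224475.
1 − 2Q = 0.702128, giving −¼ ln(0.702128) = 0.088410.
d = 0.224475 + 0.088410 = 0.312885.

0.313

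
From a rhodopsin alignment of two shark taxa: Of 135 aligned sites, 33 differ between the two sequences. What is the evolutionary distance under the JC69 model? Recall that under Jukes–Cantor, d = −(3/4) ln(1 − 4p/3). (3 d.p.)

0.296

p = 33/135 ≈ 0.244444.
d = −(3/4) ln(1 − 4p/3) = −0.75 ln(1 − 0.325925) = −0.75 ln(0.674075)
  = −0.75 × (-0.394414) = 0.295811 substitutions/site.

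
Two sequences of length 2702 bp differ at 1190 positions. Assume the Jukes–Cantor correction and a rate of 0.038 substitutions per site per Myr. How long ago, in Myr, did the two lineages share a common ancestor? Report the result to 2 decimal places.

8.73

p = 1190/2702 ≈ 0.440415.
d = −(3/4) ln(1 − 4p/3) = −0.75 ln(1 − 0.58722) = −0.75 ln(0.41278)
  = −0.75 × (-0.884841) = 0.663631 substitutions/site.
Under a molecular clock d = 2μt, so t = d/(2μ) = 0.663631 / (2 × 0.038) = 8.73 Myr.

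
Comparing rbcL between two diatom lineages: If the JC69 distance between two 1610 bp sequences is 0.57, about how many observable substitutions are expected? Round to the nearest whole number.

Invert JC69: p = (3/4)(1 − e^(−4d/3)) = 0.75 × (1 − e^(-0.76)) = 0.75 × (1 − 0.467666) = 0.399251.
Expected differing sites = pL ≈ 0.399251 × 1610 = 642.79411 ≈ 643.

643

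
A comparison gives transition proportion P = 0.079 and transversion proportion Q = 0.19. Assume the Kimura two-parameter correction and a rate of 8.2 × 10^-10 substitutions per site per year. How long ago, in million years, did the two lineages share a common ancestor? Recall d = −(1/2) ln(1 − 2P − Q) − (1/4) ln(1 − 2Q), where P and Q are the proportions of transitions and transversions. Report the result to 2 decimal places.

203.27

Under the Kimura two-parameter model, d = −½ ln(1 − 2P − Q) − ¼ ln(1 − 2Q).
1 − 2P − Q = 0.652, giving −½ ln(0.652) = 0.213855.
1 − 2Q = 0.62, giving −¼ ln(0.62) = 0.119509.
d = 0.213855 + 0.119509 = 0.333364.
Under a molecular clock d = 2μt, so t = d/(2μ) = 0.333364 / (2 × 8.2 × 10^-10) = 203.27 million years.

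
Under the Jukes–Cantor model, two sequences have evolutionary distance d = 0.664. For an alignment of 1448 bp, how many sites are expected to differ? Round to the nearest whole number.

638

Invert JC69: p = (3/4)(1 − e^(−4d/3)) = 0.75 × (1 − e^(-0.885333)) = 0.75 × (1 − 0.412577) = 0.440567.
Expected differing sites = pL ≈ 0.440567 × 1448 = 637.941016 ≈ 638.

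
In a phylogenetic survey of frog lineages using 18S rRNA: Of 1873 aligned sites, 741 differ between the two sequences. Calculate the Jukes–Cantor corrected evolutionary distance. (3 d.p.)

p = 741/1873 ≈ 0.395622.
d = −(3/4) ln(1 − 4p/3) = −0.75 ln(1 − 0.527496) = −0.75 ln(0.472504)
  = −0.75 × (-0.749709) = 0.562282 substitutions/site.

0.562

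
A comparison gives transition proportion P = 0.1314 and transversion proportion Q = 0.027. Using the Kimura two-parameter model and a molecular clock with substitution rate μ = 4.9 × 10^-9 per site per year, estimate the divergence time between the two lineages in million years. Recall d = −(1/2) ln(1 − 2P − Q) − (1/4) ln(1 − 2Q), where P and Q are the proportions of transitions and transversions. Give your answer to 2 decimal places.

Under the Kimura two-parameter model, d = −½ ln(1 − 2P − Q) − ¼ ln(1 − 2Q).
1 − 2P − Q = 0.7102, giving −½ ln(0.7102) = 0.171104.
1 − 2Q = 0.946, giving −¼ ln(0.946) = 0.013878.
d = 0.171104 + 0.013878 = 0.184982.
Under a molecular clock d = 2μt, so t = d/(2μ) = 0.184982 / (2 × 4.9 × 10^-9) = 18.88 million years.

18.88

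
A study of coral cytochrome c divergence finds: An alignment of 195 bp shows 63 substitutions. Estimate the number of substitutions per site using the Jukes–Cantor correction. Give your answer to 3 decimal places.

p = 63/195 ≈ 0.323077.
d = −(3/4) ln(1 − 4p/3) = −0.75 ln(1 − 0.430769) = −0.75 ln(0.569231)
  = −0.75 × (-0.563469) = 0.422602 substitutions/site.

0.423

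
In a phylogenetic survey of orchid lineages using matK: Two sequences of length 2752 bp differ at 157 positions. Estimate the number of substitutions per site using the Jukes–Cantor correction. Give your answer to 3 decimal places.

p = 157/2752 ≈ 0.057049.
d = −(3/4) ln(1 − 4p/3) = −0.75 ln(1 − 0.076065) = −0.75 ln(0.923935)
  = −0.75 × (-0.079114) = 0.059336 substitutions/site.

0.059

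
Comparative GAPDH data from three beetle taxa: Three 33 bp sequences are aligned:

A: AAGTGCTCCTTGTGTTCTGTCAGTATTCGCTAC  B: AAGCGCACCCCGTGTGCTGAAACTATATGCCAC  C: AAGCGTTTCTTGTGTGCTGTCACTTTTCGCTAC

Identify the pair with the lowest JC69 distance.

A and C

A–B: 11/33 differ, p = 0.333, d = 0.441.
A–C: 6/33 differ, p = 0.182, d = 0.208.
B–C: 11/33 differ, p = 0.333, d = 0.441.
The smallest distance is between A and C.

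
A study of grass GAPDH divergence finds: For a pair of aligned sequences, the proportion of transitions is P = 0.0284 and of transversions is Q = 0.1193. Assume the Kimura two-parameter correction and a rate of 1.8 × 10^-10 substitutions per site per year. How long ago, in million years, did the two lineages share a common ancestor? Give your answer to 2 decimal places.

458.34

Under the Kimura two-parameter model, d = −½ ln(1 − 2P − Q) − ¼ ln(1 − 2Q).
1 − 2P − Q = 0.8239, giving −½ ln(0.8239) = 0.096853.
1 − 2Q = 0.7614, giving −¼ ln(0.7614) = 0.068149.
d = 0.096853 + 0.068149 = 0.165002.
Under a molecular clock d = 2μt, so t = d/(2μ) = 0.165002 / (2 × 1.8 × 10^-10) = 458.34 million years.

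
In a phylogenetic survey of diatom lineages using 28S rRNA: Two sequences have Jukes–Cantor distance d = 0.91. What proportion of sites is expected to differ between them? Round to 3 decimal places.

0.527

p = (3/4)(1 − e^(−4d/3)) = 0.75 × (1 − e^(-1.213333)) = 0.75 × (1 − 0.297205) = 0.527096.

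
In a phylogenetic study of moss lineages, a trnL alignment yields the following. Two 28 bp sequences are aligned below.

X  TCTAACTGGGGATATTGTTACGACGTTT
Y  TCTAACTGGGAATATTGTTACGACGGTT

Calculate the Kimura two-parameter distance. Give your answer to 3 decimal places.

Of 28 sites, 1 differences are transitions and 1 are transversions, so P = 1/28 ≈ 0.035714 and Q = 1/28 ≈ 0.035714.
Under the Kimura two-parameter model, d = −½ ln(1 − 2P − Q) − ¼ ln(1 − 2Q).
1 − 2P − Q = 0.892858, giving −½ ln(0.892858) = 0.056664.
1 − 2Q = 0.928572, giving −¼ ln(0.928572) = 0.018527.
d = 0.056664 + 0.018527 = 0.075191.

0.075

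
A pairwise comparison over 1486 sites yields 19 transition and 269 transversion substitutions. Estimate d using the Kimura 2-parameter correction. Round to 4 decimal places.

P = 19/1486 ≈ 0.012786 and Q = 269/1486 ≈ 0.181023.
Under the Kimura two-parameter model, d = −½ ln(1 − 2P − Q) − ¼ ln(1 − 2Q).
1 − 2P − Q = 0.793405, giving −½ ln(0.793405) = 0.115711.
1 − 2Q = 0.637954, giving −¼ ln(0.637954) = 0.112372.
d = 0.115711 + 0.112372 = 0.228083.

0.2281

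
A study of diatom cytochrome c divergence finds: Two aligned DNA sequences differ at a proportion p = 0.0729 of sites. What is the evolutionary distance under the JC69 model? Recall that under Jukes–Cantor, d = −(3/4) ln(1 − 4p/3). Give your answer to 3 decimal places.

d = −(3/4) ln(1 − 4p/3) = −0.75 ln(1 − 0.0972) = −0.75 ln(0.9028)
  = −0.75 × (-0.102254) = 0.076691 substitutions/site.

0.077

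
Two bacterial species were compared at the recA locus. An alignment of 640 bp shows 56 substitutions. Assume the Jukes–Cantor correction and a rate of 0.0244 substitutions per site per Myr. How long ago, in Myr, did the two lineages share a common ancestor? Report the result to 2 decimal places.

1.91

p = 56/640 = 0.0875.
d = −(3/4) ln(1 − 4p/3) = −0.75 ln(1 − 0.116667) = −0.75 ln(0.883333)
  = −0.75 × (-0.124053) = 0.093040 substitutions/site.
Under a molecular clock d = 2μt, so t = d/(2μ) = 0.093040 / (2 × 0.0244) = 1.91 Myr.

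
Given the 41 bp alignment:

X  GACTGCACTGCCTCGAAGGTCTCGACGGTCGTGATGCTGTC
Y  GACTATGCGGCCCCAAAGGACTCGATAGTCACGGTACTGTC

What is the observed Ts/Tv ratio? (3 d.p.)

Transitions are A↔G and C↔T; transversions are all other mismatches.
Transitions: 11. Transversions: 2.
R = 11/2 = 5.500.

5.500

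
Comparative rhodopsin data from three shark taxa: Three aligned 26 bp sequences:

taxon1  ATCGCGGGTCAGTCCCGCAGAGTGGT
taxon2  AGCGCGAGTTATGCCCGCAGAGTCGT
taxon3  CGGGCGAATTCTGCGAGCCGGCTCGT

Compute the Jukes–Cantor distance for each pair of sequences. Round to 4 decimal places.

taxon1–taxon2: 6/26 sites differ → p ≈ 0.230769, d = −0.75 ln(1 − 0.307692) = 0.275793 ≈ 0.2758.
taxon1–taxon3: 15/26 sites differ → p ≈ 0.576923, d = −0.75 ln(1 − 0.769231) = 1.099754 ≈ 1.0998.
taxon2–taxon3: 9/26 sites differ → p ≈ 0.346154, d = −0.75 ln(1 − 0.461539) = 0.464280 ≈ 0.4643.

d(taxon1,taxon2) = 0.2758, d(taxon1,taxon3) = 1.0998, d(taxon2,taxon3) = 0.4643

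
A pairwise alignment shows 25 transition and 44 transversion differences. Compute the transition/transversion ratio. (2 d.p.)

0.57

R = 25/44 = 0.568181… ≈ 0.57 (to 2 d.p.).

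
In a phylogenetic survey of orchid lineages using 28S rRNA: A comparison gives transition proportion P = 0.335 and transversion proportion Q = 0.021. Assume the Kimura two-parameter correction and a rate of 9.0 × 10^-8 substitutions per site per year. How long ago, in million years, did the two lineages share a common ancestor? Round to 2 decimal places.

Under the Kimura two-parameter model, d = −½ ln(1 − 2P − Q) − ¼ ln(1 − 2Q).
1 − 2P − Q = 0.309, giving −½ ln(0.309) = 0.587207.
1 − 2Q = 0.958, giving −¼ ln(0.958) = 0.010727.
d = 0.587207 + 0.010727 = 0.597934.
Under a molecular clock d = 2μt, so t = d/(2μ) = 0.597934 / (2 × 9.0 × 10^-8) = 3.32 million years.

3.32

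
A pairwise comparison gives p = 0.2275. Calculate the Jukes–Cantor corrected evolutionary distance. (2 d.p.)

0.27

d = −(3/4) ln(1 − 4p/3) = −0.75 ln(1 − 0.303333) = −0.75 ln(0.696667)
  = −0.75 × (-0.361448) = 0.271086 substitutions/site.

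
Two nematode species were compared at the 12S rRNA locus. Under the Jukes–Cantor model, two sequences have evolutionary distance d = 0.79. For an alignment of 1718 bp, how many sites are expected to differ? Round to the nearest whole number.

839

Invert JC69: p = (3/4)(1 − e^(−4d/3)) = 0.75 × (1 − e^(-1.053333)) = 0.75 × (1 − 0.348773) = 0.488420.
Expected differing sites = pL ≈ 0.488420 × 1718 = 839.10556 ≈ 839.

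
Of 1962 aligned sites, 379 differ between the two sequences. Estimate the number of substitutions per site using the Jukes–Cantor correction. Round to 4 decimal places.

0.2234

p = 379/1962 ≈ 0.19317.
d = −(3/4) ln(1 − 4p/3) = −0.75 ln(1 − 0.25756) = −0.75 ln(0.74244)
  = −0.75 × (-0.297813) = 0.223360 substitutions/site.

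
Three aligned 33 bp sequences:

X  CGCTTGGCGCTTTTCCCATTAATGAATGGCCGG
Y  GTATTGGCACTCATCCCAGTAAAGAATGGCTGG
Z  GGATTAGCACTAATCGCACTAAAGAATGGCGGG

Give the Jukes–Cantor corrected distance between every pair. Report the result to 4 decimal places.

d(X,Y) = 0.3390, d(X,Z) = 0.3882, d(Y,Z) = 0.2082

X–Y: 9/33 sites differ → p ≈ 0.272727, d = −0.75 ln(1 − 0.363636) = 0.338988 ≈ 0.3390.
X–Z: 10/33 sites differ → p ≈ 0.30303, d = −0.75 ln(1 − 0.40404) = 0.388186 ≈ 0.3882.
Y–Z: 6/33 sites differ → p ≈ 0.181818, d = −0.75 ln(1 − 0.242424) = 0.208224 ≈ 0.2082.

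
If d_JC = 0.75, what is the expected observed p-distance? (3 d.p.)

0.474

p = (3/4)(1 − e^(−4d/3)) = 0.75 × (1 − e^(-1)) = 0.75 × (1 − 0.367879) = 0.474091.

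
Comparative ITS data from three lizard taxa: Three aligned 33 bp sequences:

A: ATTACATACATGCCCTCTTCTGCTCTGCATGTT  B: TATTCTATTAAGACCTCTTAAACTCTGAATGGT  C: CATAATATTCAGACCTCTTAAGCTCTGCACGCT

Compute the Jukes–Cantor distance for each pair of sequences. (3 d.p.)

d(A,B) = 0.625, d(A,C) = 0.625, d(B,C) = 0.293

A–B: 14/33 sites differ → p ≈ 0.424242, d = −0.75 ln(1 − 0.565656) = 0.625439 ≈ 0.625.
A–C: 14/33 sites differ → p ≈ 0.424242, d = −0.75 ln(1 − 0.565656) = 0.625439 ≈ 0.625.
B–C: 8/33 sites differ → p ≈ 0.242424, d = −0.75 ln(1 − 0.323232) = 0.292820 ≈ 0.293.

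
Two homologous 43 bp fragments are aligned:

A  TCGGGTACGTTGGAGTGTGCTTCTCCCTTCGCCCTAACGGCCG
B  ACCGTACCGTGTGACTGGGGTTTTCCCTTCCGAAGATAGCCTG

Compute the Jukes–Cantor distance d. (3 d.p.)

0.726

The sequences differ at 20 of 43 sites, so p = 20/43 ≈ 0.465116.
d = −(3/4) ln(1 − 4p/3) = −0.75 ln(1 − 0.620155) = −0.75 ln(0.379845)
  = −0.75 × (-0.967992) = 0.725994 substitutions/site.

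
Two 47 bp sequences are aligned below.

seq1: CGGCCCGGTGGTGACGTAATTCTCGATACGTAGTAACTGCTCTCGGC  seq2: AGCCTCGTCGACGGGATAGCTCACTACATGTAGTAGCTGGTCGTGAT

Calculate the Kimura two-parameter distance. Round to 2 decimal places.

Of 47 sites, 14 differences are transitions and 8 are transversions, so P = 14/47 ≈ 0.297872 and Q = 8/47 ≈ 0.170213.
Under the Kimura two-parameter model, d = −½ ln(1 − 2P − Q) − ¼ ln(1 − 2Q).
1 − 2P − Q = 0.234043, giving −½ ln(0.234043) = 0.726125.
1 − 2Q = 0.659574, giving −¼ ln(0.659574) = 0.104040.
d = 0.726125 + 0.104040 = 0.830165.

0.83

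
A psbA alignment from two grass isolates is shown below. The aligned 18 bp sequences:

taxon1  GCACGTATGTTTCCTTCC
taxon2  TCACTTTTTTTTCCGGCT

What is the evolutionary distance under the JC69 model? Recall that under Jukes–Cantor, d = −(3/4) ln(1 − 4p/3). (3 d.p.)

0.548

The sequences differ at 7 of 18 sites (1, 5, 7, 9, 15, 16, 18), so p = 7/18 ≈ 0.388889.
d = −(3/4) ln(1 − 4p/3) = −0.75 ln(1 − 0.518519) = −0.75 ln(0.481481)
  = −0.75 × (-0.730889) = 0.548167 substitutions/site.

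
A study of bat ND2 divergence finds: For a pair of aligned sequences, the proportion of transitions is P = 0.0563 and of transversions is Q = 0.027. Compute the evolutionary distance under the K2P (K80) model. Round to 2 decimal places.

0.09

Under the Kimura two-parameter model, d = −½ ln(1 − 2P − Q) − ¼ ln(1 − 2Q).
1 − 2P − Q = 0.8604, giving −½ ln(0.8604) = 0.075179.
1 − 2Q = 0.946, giving −¼ ln(0.946) = 0.013878.
d = 0.075179 + 0.013878 = 0.089057.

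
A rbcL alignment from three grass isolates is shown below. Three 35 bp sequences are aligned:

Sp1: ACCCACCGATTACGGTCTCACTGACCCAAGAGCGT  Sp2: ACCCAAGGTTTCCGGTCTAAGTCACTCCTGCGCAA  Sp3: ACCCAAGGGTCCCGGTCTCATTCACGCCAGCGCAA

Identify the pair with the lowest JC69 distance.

Sp2 and Sp3

Sp1–Sp2: 13/35 differ, p = 0.371, d = 0.513.
Sp1–Sp3: 12/35 differ, p = 0.343, d = 0.458.
Sp2–Sp3: 6/35 differ, p = 0.171, d = 0.195.
The smallest distance is between Sp2 and Sp3.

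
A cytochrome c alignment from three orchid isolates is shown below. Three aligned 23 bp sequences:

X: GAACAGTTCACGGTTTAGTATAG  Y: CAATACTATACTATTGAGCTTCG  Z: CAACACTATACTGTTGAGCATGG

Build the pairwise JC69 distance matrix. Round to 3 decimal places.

X–Y: 11/23 sites differ → p ≈ 0.478261, d = −0.75 ln(1 − 0.637681) = 0.761423 ≈ 0.761.
X–Z: 8/23 sites differ → p ≈ 0.347826, d = −0.75 ln(1 − 0.463768) = 0.467391 ≈ 0.467.
Y–Z: 4/23 sites differ → p ≈ 0.173913, d = −0.75 ln(1 − 0.231884) = 0.197861 ≈ 0.198.

d(X,Y) = 0.761, d(X,Z) = 0.467, d(Y,Z) = 0.198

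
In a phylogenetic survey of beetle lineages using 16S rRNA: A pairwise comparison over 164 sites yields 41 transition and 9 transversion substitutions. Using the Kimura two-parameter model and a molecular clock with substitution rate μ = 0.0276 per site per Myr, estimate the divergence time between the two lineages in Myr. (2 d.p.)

7.86

P = 41/164 = 0.25 and Q = 9/164 ≈ 0.054878.
Under the Kimura two-parameter model, d = −½ ln(1 − 2P − Q) − ¼ ln(1 − 2Q).
1 − 2P − Q = 0.445122, giving −½ ln(0.445122) = 0.404703.
1 − 2Q = 0.890244, giving −¼ ln(0.890244) = 0.029065.
d = 0.404703 + 0.029065 = 0.433768.
Under a molecular clock d = 2μt, so t = d/(2μ) = 0.433768 / (2 × 0.0276) = 7.86 Myr.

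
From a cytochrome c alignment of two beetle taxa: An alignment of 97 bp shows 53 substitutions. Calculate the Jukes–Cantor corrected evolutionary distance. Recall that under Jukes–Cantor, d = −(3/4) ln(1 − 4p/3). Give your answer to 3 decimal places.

0.978

p = 53/97 ≈ 0.546392.
d = −(3/4) ln(1 − 4p/3) = −0.75 ln(1 − 0.728523) = −0.75 ln(0.271477)
  = −0.75 × (-1.303878) = 0.977909 substitutions/site.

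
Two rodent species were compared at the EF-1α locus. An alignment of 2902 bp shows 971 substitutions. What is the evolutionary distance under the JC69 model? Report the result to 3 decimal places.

p = 971/2902 ≈ 0.334597.
d = −(3/4) ln(1 − 4p/3) = −0.75 ln(1 − 0.446129) = −0.75 ln(0.553871)
  = −0.75 × (-0.590823) = 0.443117 substitutions/site.

0.443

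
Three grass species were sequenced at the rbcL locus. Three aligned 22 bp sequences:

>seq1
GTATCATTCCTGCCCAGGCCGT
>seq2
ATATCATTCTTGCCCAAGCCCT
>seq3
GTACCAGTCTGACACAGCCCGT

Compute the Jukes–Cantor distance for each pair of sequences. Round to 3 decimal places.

seq1–seq2: 4/22 sites differ → p ≈ 0.181818, d = −0.75 ln(1 − 0.242424) = 0.208224 ≈ 0.208.
seq1–seq3: 7/22 sites differ → p ≈ 0.318182, d = −0.75 ln(1 − 0.424243) = 0.414052 ≈ 0.414.
seq2–seq3: 9/22 sites differ → p ≈ 0.409091, d = −0.75 ln(1 − 0.545455) = 0.591344 ≈ 0.591.

d(seq1,seq2) = 0.208, d(seq1,seq3) = 0.414, d(seq2,seq3) = 0.591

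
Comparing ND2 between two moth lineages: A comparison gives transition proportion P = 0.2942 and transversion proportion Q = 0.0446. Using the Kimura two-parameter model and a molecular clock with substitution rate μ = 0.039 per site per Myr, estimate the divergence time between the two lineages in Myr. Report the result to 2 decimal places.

Under the Kimura two-parameter model, d = −½ ln(1 − 2P − Q) − ¼ ln(1 − 2Q).
1 − 2P − Q = 0.367, giving −½ ln(0.367) = 0.501197.
1 − 2Q = 0.9108, giving −¼ ln(0.9108) = 0.023358.
d = 0.501197 + 0.023358 = 0.524555.
Under a molecular clock d = 2μt, so t = d/(2μ) = 0.524555 / (2 × 0.039) = 6.73 Myr.

6.73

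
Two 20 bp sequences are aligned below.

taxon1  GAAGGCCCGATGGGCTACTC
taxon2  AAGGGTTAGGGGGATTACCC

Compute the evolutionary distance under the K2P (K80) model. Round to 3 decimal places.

1.207

Of 20 sites, 8 differences are transitions and 2 are transversions, so P = 8/20 = 0.4 and Q = 2/20 = 0.1.
Under the Kimura two-parameter model, d = −½ ln(1 − 2P − Q) − ¼ ln(1 − 2Q).
1 − 2P − Q = 0.1, giving −½ ln(0.1) = 1.151293.
1 − 2Q = 0.8, giving −¼ ln(0.8) = 0.055786.
d = 1.151293 + 0.055786 = 1.207079.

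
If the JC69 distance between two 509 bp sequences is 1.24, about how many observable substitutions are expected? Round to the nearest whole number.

Invert JC69: p = (3/4)(1 − e^(−4d/3)) = 0.75 × (1 − e^(-1.653333)) = 0.75 × (1 − 0.191411) = 0.606442.
Expected differing sites = pL ≈ 0.606442 × 509 = 308.678978 ≈ 309.

309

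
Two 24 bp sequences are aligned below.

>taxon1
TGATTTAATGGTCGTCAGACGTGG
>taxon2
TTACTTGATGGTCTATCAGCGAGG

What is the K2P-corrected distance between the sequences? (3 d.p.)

Of 24 sites, 5 differences are transitions and 5 are transversions, so P = 5/24 ≈ 0.208333 and Q = 5/24 ≈ 0.208333.
Under the Kimura two-parameter model, d = −½ ln(1 − 2P − Q) − ¼ ln(1 − 2Q).
1 − 2P − Q = 0.375001, giving −½ ln(0.375001) = 0.490413.
1 − 2Q = 0.583334, giving −¼ ln(0.583334) = 0.134749.
d = 0.490413 + 0.134749 = 0.625162.

0.625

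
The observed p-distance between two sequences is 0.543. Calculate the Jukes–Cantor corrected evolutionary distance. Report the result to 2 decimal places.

d = −(3/4) ln(1 − 4p/3) = −0.75 ln(1 − 0.724) = −0.75 ln(0.276)
  = −0.75 × (-1.287354) = 0.965516 substitutions/site.

0.97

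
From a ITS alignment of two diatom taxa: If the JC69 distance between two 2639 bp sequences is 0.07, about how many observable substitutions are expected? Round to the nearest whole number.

Invert JC69: p = (3/4)(1 − e^(−4d/3)) = 0.75 × (1 − e^(-0.093333)) = 0.75 × (1 − 0.910890) = 0.066833.
Expected differing sites = pL ≈ 0.066833 × 2639 = 176.372287 ≈ 176.

176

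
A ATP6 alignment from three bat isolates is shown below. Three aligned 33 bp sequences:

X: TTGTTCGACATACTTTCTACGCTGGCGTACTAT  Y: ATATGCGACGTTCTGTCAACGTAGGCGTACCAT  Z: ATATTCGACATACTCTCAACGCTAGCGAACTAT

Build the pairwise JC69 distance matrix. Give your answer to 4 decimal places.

d(X,Y) = 0.3882, d(X,Z) = 0.2082, d(Y,Z) = 0.3390

X–Y: 10/33 sites differ → p ≈ 0.30303, d = −0.75 ln(1 − 0.40404) = 0.388186 ≈ 0.3882.
X–Z: 6/33 sites differ → p ≈ 0.181818, d = −0.75 ln(1 − 0.242424) = 0.208224 ≈ 0.2082.
Y–Z: 9/33 sites differ → p ≈ 0.272727, d = −0.75 ln(1 − 0.363636) = 0.338988 ≈ 0.3390.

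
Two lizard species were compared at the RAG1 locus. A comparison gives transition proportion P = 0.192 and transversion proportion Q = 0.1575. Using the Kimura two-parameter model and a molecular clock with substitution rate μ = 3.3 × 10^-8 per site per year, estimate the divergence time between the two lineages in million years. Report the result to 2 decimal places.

Under the Kimura two-parameter model, d = −½ ln(1 − 2P − Q) − ¼ ln(1 − 2Q).
1 − 2P − Q = 0.4585, giving −½ ln(0.4585) = 0.389897.
1 − 2Q = 0.685, giving −¼ ln(0.685) = 0.094584.
d = 0.389897 + 0.094584 = 0.484481.
Under a molecular clock d = 2μt, so t = d/(2μ) = 0.484481 / (2 × 3.3 × 10^-8) = 7.34 million years.

7.34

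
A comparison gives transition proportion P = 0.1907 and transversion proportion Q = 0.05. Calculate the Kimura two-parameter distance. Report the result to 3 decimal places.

0.309

Under the Kimura two-parameter model, d = −½ ln(1 − 2P − Q) − ¼ ln(1 − 2Q).
1 − 2P − Q = 0.5686, giving −½ ln(0.5686) = 0.282289.
1 − 2Q = 0.9, giving −¼ ln(0.9) = 0.026340.
d = 0.282289 + 0.026340 = 0.308629.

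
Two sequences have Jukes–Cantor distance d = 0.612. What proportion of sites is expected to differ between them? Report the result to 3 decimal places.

p = (3/4)(1 − e^(−4d/3)) = 0.75 × (1 − e^(-0.816)) = 0.75 × (1 − 0.442197) = 0.418352.

0.418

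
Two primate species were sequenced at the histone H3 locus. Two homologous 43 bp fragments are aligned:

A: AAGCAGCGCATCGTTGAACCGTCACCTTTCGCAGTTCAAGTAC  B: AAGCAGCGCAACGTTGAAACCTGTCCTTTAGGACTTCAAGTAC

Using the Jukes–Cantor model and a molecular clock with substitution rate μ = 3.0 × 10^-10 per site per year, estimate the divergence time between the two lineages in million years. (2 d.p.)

The sequences differ at 8 of 43 sites (11, 19, 21, 23, 24, 30, 32, 34), so p = 8/43 ≈ 0.186047.
d = −(3/4) ln(1 − 4p/3) = −0.75 ln(1 − 0.248063) = −0.75 ln(0.751937)
  = −0.75 × (-0.285103) = 0.213827 substitutions/site.
Under a molecular clock d = 2μt, so t = d/(2μ) = 0.213827 / (2 × 3.0 × 10^-10) = 356.38 million years.

356.38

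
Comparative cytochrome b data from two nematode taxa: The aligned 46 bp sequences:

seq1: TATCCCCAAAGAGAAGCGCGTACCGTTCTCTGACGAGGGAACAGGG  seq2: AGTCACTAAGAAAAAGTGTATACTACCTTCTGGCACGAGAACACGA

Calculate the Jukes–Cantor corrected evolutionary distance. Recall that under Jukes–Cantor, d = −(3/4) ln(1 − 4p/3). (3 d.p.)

0.704

The sequences differ at 21 of 46 sites, so p = 21/46 ≈ 0.456522.
d = −(3/4) ln(1 − 4p/3) = −0.75 ln(1 − 0.608696) = −0.75 ln(0.391304)
  = −0.75 × (-0.938271) = 0.703703 substitutions/site.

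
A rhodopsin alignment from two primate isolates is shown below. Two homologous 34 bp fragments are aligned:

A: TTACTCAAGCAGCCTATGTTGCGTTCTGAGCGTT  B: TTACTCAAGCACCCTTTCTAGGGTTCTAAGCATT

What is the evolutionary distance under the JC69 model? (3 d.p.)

0.241

The sequences differ at 7 of 34 sites (12, 16, 18, 20, 22, 28, 32), so p = 7/34 ≈ 0.205882.
d = −(3/4) ln(1 − 4p/3) = −0.75 ln(1 − 0.274509) = −0.75 ln(0.725491)
  = −0.75 × (-0.320907) = 0.240680 substitutions/site.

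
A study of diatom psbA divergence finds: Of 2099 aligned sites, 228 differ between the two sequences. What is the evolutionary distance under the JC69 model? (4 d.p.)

0.1173

p = 228/2099 ≈ 0.108623.
d = −(3/4) ln(1 − 4p/3) = −0.75 ln(1 − 0.144831) = −0.75 ln(0.855169)
  = −0.75 × (-0.156456) = 0.117342 substitutions/site.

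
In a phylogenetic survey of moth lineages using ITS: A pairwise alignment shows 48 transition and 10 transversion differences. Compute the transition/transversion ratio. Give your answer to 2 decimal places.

R = 48/10 = 4.80.

4.80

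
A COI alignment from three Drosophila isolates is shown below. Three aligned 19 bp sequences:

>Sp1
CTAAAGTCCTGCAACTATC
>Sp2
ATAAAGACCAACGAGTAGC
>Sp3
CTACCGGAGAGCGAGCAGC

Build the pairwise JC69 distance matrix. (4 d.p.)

d(Sp1,Sp2) = 0.5068, d(Sp1,Sp3) = 0.9074, d(Sp2,Sp3) = 0.6181

Sp1–Sp2: 7/19 sites differ → p ≈ 0.368421, d = −0.75 ln(1 − 0.491228) = 0.506816 ≈ 0.5068.
Sp1–Sp3: 10/19 sites differ → p ≈ 0.526316, d = −0.75 ln(1 − 0.701755) = 0.907380 ≈ 0.9074.
Sp2–Sp3: 8/19 sites differ → p ≈ 0.421053, d = −0.75 ln(1 − 0.561404) = 0.618132 ≈ 0.6181.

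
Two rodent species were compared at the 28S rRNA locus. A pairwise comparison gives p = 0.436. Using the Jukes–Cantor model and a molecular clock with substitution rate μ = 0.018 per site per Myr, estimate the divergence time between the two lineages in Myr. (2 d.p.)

d = −(3/4) ln(1 − 4p/3) = −0.75 ln(1 − 0.581333) = −0.75 ln(0.418667)
  = −0.75 × (-0.870679) = 0.653009 substitutions/site.
Under a molecular clock d = 2μt, so t = d/(2μ) = 0.653009 / (2 × 0.018) = 18.14 Myr.

18.14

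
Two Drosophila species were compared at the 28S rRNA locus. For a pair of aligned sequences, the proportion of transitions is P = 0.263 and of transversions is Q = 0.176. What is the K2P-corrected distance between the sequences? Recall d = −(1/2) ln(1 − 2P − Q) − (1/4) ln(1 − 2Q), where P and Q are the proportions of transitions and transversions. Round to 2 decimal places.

0.71

Under the Kimura two-parameter model, d = −½ ln(1 − 2P − Q) − ¼ ln(1 − 2Q).
1 − 2P − Q = 0.298, giving −½ ln(0.298) = 0.605331.
1 − 2Q = 0.648, giving −¼ ln(0.648) = 0.108466.
d = 0.605331 + 0.108466 = 0.713797.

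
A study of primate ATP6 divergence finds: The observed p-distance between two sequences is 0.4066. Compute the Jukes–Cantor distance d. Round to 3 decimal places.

d = −(3/4) ln(1 − 4p/3) = −0.75 ln(1 − 0.542133) = −0.75 ln(0.457867)
  = −0.75 × (-0.781177) = 0.585883 substitutions/site.

0.586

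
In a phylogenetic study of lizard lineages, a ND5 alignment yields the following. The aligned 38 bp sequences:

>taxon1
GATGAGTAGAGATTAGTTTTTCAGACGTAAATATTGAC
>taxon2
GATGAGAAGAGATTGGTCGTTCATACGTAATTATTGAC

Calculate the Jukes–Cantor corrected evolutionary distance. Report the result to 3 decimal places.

The sequences differ at 6 of 38 sites (7, 15, 18, 19, 24, 31), so p = 6/38 ≈ 0.157895.
d = −(3/4) ln(1 − 4p/3) = −0.75 ln(1 − 0.210527) = −0.75 ln(0.789473)
  = −0.75 × (-0.236390) = 0.177293 substitutions/site.

0.177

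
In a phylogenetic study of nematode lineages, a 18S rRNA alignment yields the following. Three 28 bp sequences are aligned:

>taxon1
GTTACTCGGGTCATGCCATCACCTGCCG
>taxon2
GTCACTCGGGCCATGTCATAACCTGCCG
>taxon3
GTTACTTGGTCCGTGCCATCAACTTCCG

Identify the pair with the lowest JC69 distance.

taxon1 and taxon2

taxon1–taxon2: 4/28 differ, p = 0.143, d = 0.158.
taxon1–taxon3: 6/28 differ, p = 0.214, d = 0.252.
taxon2–taxon3: 8/28 differ, p = 0.286, d = 0.360.
The smallest distance is between taxon1 and taxon2.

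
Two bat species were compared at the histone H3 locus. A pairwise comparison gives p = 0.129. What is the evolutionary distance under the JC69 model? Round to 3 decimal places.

0.142

d = −(3/4) ln(1 − 4p/3) = −0.75 ln(1 − 0.172) = −0.75 ln(0.828)
  = −0.75 × (-0.188742) = 0.141557 substitutions/site.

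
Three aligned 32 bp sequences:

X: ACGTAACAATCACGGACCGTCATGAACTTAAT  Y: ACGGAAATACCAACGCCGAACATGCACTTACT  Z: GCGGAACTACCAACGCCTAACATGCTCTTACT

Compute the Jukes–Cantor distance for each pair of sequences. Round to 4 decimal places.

d(X,Y) = 0.5199, d(X,Z) = 0.5851, d(Y,Z) = 0.1367

X–Y: 12/32 sites differ → p = 0.375, d = −0.75 ln(1 − 0.5) = 0.519860 ≈ 0.5199.
X–Z: 13/32 sites differ → p = 0.40625, d = −0.75 ln(1 − 0.541667) = 0.585119 ≈ 0.5851.
Y–Z: 4/32 sites differ → p = 0.125, d = −0.75 ln(1 − 0.166667) = 0.136741 ≈ 0.1367.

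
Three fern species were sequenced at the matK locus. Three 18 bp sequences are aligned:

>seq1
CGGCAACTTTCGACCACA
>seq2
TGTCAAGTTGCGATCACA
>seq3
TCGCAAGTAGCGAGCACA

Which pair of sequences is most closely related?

seq2 and seq3

seq1–seq2: 5/18 differ, p = 0.278, d = 0.347.
seq1–seq3: 6/18 differ, p = 0.333, d = 0.441.
seq2–seq3: 4/18 differ, p = 0.222, d = 0.264.
The smallest distance is between seq2 and seq3.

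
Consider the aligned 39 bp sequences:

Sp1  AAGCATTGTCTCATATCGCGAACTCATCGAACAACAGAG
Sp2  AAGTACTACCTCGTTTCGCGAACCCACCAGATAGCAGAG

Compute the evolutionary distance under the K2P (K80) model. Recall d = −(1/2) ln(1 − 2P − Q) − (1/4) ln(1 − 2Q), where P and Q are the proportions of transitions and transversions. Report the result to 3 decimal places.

0.459

Of 39 sites, 11 differences are transitions and 1 are transversions, so P = 11/39 ≈ 0.282051 and Q = 1/39 ≈ 0.025641.
Under the Kimura two-parameter model, d = −½ ln(1 − 2P − Q) − ¼ ln(1 − 2Q).
1 − 2P − Q = 0.410257, giving −½ ln(0.410257) = 0.445486.
1 − 2Q = 0.948718, giving −¼ ln(0.948718) = 0.013161.
d = 0.445486 + 0.013161 = 0.458647.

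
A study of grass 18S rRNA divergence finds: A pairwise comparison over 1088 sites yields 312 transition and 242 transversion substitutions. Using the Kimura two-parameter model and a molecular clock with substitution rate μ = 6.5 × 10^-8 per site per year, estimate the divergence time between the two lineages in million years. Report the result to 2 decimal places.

7.24

P = 312/1088 ≈ 0.286765 and Q = 242/1088 ≈ 0.222426.
Under the Kimura two-parameter model, d = −½ ln(1 − 2P − Q) − ¼ ln(1 − 2Q).
1 − 2P − Q = 0.204044, giving −½ ln(0.204044) = 0.794710.
1 − 2Q = 0.555148, giving −¼ ln(0.555148) = 0.147130.
d = 0.794710 + 0.147130 = 0.941840.
Under a molecular clock d = 2μt, so t = d/(2μ) = 0.941840 / (2 × 6.5 × 10^-8) = 7.24 million years.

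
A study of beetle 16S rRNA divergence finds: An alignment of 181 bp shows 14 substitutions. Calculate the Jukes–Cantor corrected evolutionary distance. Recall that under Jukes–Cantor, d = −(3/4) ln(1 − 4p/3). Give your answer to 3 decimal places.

0.082

p = 14/181 ≈ 0.077348.
d = −(3/4) ln(1 − 4p/3) = −0.75 ln(1 − 0.103131) = −0.75 ln(0.896869)
  = −0.75 × (-0.108845) = 0.081634 substitutions/site.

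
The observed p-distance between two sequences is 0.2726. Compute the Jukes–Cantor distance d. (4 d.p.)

d = −(3/4) ln(1 − 4p/3) = −0.75 ln(1 − 0.363467) = −0.75 ln(0.636533)
  = −0.75 × (-0.451719) = 0.338789 substitutions/site.

0.3388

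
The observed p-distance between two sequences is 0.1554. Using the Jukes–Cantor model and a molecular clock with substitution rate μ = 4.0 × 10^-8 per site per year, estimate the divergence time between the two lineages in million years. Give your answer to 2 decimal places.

2.18

d = −(3/4) ln(1 − 4p/3) = −0.75 ln(1 − 0.2072) = −0.75 ln(0.7928)
  = −0.75 × (-0.232184) = 0.174138 substitutions/site.
Under a molecular clock d = 2μt, so t = d/(2μ) = 0.174138 / (2 × 4.0 × 10^-8) = 2.18 million years.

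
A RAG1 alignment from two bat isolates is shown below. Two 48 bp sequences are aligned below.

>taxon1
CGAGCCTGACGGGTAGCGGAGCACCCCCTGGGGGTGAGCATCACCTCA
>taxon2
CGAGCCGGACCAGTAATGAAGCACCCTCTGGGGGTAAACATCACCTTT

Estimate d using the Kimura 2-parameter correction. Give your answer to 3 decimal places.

0.285

Of 48 sites, 8 differences are transitions and 3 are transversions, so P = 8/48 ≈ 0.166667 and Q = 3/48 = 0.0625.
Under the Kimura two-parameter model, d = −½ ln(1 − 2P − Q) − ¼ ln(1 − 2Q).
1 − 2P − Q = 0.604166, giving −½ ln(0.604166) = 0.251953.
1 − 2Q = 0.875, giving −¼ ln(0.875) = 0.033383.
d = 0.251953 + 0.033383 = 0.285336.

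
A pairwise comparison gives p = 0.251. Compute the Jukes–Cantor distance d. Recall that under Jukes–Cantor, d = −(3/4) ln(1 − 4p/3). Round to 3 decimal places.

0.306

d = −(3/4) ln(1 − 4p/3) = −0.75 ln(1 − 0.334667) = −0.75 ln(0.665333)
  = −0.75 × (-0.407468) = 0.305601 substitutions/site.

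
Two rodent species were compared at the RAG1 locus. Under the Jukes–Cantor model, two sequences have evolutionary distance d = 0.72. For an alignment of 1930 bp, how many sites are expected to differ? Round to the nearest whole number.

Invert JC69: p = (3/4)(1 − e^(−4d/3)) = 0.75 × (1 − e^(-0.96)) = 0.75 × (1 − 0.382893) = 0.462830.
Expected differing sites = pL ≈ 0.462830 × 1930 = 893.2619 ≈ 893.

893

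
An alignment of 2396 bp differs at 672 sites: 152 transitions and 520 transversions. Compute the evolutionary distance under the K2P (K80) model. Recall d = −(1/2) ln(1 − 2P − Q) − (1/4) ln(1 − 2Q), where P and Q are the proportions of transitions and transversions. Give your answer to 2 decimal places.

0.35

P = 152/2396 ≈ 0.063439 and Q = 520/2396 ≈ 0.217028.
Under the Kimura two-parameter model, d = −½ ln(1 − 2P − Q) − ¼ ln(1 − 2Q).
1 − 2P − Q = 0.656094, giving −½ ln(0.656094) = 0.210726.
1 − 2Q = 0.565944, giving −¼ ln(0.565944) = 0.142315.
d = 0.210726 + 0.142315 = 0.353041.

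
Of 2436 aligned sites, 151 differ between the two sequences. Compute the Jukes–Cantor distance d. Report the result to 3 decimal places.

p = 151/2436 ≈ 0.061987.
d = −(3/4) ln(1 − 4p/3) = −0.75 ln(1 − 0.082649) = −0.75 ln(0.917351)
  = −0.75 × (-0.086265) = 0.064699 substitutions/site.

0.065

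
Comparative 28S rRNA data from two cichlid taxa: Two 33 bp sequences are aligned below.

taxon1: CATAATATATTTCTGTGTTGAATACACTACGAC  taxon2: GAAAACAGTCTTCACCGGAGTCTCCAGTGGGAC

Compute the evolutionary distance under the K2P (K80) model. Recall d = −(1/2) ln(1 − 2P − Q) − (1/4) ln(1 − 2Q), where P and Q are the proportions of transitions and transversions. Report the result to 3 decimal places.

Of 33 sites, 4 differences are transitions and 13 are transversions, so P = 4/33 ≈ 0.121212 and Q = 13/33 ≈ 0.393939.
Under the Kimura two-parameter model, d = −½ ln(1 − 2P − Q) − ¼ ln(1 − 2Q).
1 − 2P − Q = 0.363637, giving −½ ln(0.363637) = 0.505800.
1 − 2Q = 0.212122, giving −¼ ln(0.212122) = 0.387648.
d = 0.505800 + 0.387648 = 0.893448.

0.893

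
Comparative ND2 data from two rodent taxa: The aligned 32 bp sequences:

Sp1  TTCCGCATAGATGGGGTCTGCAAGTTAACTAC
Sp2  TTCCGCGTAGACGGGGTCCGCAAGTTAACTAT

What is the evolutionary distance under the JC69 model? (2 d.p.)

The sequences differ at 4 of 32 sites (7, 12, 19, 32), so p = 4/32 = 0.125.
d = −(3/4) ln(1 − 4p/3) = −0.75 ln(1 − 0.166667) = −0.75 ln(0.833333)
  = −0.75 × (-0.182322) = 0.136742 substitutions/site.

0.14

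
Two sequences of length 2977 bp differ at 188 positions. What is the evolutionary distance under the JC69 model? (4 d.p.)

p = 188/2977 ≈ 0.063151.
d = −(3/4) ln(1 − 4p/3) = −0.75 ln(1 − 0.084201) = −0.75 ln(0.915799)
  = −0.75 × (-0.087958) = 0.065969 substitutions/site.

0.0660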